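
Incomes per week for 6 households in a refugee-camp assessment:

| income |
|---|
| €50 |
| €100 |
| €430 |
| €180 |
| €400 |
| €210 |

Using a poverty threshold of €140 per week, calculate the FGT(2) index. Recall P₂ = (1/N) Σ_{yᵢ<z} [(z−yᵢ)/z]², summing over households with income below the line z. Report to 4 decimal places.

Poor units: €50, €100 (q = 2 of N = 6).
Shortfall ratios: (140−50)/140 = 0.6429; (140−100)/140 = 0.2857.
Squared: 0.4133; 0.0816.
Sum = 0.494898; P₂ = 0.494898 / 6 = 0.0825.

0.0825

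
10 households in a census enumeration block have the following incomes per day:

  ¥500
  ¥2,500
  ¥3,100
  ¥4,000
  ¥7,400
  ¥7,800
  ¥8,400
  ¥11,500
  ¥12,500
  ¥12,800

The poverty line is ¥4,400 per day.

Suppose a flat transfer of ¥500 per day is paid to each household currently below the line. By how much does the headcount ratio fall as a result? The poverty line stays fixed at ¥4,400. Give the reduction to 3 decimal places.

Before: below the line — ¥500, ¥2,500, ¥3,100, ¥4,000; headcount ratio = 0.40000.
After the ¥500 transfer: below the line — ¥1,000, ¥3,000, ¥3,600; headcount ratio = 0.30000.
Reduction = 0.40000 − 0.30000 = 0.100.

0.100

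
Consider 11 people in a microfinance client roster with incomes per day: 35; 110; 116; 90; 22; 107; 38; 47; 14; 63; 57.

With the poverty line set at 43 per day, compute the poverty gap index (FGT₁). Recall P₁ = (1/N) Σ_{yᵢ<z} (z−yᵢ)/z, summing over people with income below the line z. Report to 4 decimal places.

Poor units: 14, 22, 35, 38 (q = 4 of N = 11).
Gap ratios (z−y)/z: (43−14)/43 = 0.6744; (43−22)/43 = 0.4884; (43−35)/43 = 0.1860; (43−38)/43 = 0.1163.
Σ = 1.465116. Dividing by the full population N = 11 gives P₁ = 0.1332.

0.1332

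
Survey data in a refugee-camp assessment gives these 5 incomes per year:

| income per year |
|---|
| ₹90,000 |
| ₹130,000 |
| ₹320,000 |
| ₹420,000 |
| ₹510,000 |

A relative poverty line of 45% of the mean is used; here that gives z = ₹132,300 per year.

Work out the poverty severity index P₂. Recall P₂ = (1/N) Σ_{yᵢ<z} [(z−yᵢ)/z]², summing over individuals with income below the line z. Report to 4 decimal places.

Below the line: ₹90,000, ₹130,000 (q = 2 of N = 5).
Relative gaps: (132300−90000)/132300 = 0.3197; (132300−130000)/132300 = 0.0174.
Squared: 0.1022; 0.0003.
Sum = 0.102528; P₂ = 0.102528 / 5 = 0.0205.

0.0205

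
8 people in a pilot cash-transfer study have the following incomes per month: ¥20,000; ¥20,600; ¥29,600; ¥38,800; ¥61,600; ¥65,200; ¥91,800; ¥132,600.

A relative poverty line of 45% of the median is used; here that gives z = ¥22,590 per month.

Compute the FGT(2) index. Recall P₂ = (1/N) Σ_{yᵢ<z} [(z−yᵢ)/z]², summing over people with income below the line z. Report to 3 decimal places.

0.003

Incomes under z: ¥20,000, ¥20,600 (q = 2 of N = 8).
Gap ratios (z−y)/z: (22590−20000)/22590 = 0.1147; (22590−20600)/22590 = 0.0881.
Squared: 0.0131; 0.0078.
Sum = 0.020905; P₂ = 0.020905 / 8 = 0.003.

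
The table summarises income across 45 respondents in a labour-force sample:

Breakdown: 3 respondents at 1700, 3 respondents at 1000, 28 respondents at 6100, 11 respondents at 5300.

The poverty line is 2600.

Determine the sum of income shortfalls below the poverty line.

7500

Below the line: 3×1000, 3×1700 (q = 6 of N = 45).
Individual gaps: 3×(2600−1000) = 4800; 3×(2600−1700) = 2700.
Aggregate gap = 7500.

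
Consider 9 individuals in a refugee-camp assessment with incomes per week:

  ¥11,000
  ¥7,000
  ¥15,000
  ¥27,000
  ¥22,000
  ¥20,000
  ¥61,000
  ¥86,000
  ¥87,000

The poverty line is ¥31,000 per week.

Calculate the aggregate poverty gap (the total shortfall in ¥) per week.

Incomes under z: ¥7,000, ¥11,000, ¥15,000, ¥20,000, ¥22,000, ¥27,000 (q = 6 of N = 9).
Individual gaps: 31000−7000 = 24000; 31000−11000 = 20000; 31000−15000 = 16000; 31000−20000 = 11000; 31000−22000 = 9000; 31000−27000 = 4000.
Aggregate gap = ¥84,000.

¥84,000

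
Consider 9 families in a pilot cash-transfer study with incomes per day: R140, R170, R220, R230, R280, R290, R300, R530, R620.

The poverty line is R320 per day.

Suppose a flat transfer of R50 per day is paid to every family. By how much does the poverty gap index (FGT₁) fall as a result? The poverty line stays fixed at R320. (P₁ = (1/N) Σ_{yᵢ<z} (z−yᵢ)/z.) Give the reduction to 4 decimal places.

Before: below the line — R140, R170, R220, R230, R280, R290, R300; poverty gap index (FGT₁) = 0.211806.
After the R50 transfer: below the line — R190, R220, R270, R280; poverty gap index (FGT₁) = 0.111111.
Reduction = 0.211806 − 0.111111 = 0.1007.

0.1007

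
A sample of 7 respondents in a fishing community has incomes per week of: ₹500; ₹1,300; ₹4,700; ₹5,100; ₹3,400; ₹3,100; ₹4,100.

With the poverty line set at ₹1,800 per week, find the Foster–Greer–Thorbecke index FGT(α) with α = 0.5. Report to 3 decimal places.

Below the line: ₹500, ₹1,300 (q = 2 of N = 7).
Gap ratios (z−y)/z: (1800−500)/1800 = 0.7222; (1800−1300)/1800 = 0.2778.
Raised to α = 0.5: 0.84984; 0.52705.
Sum = 1.376883; FGT(0.5) = 1.376883 / 7 = 0.197.

0.197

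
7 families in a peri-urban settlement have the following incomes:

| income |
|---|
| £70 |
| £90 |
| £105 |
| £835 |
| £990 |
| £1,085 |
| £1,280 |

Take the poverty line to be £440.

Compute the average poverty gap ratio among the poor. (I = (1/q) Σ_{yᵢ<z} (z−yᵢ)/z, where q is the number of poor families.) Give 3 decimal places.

Incomes under z: £70, £90, £105 (q = 3 of N = 7).
Shortfall ratios (z−y)/z: 0.8409, 0.7955, 0.7614; sum = 2.397727.
I averages over the q = 3 poor units only: 2.397727 / 3 = 0.799.

0.799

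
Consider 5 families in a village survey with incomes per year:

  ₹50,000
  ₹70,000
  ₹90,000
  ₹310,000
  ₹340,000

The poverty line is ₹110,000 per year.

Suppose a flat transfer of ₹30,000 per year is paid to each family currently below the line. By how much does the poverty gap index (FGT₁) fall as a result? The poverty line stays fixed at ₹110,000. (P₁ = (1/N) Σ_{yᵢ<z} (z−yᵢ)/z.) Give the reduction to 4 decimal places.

0.1455

Before: below the line — ₹50,000, ₹70,000, ₹90,000; poverty gap index (FGT₁) = 0.218182.
After the ₹30,000 transfer: below the line — ₹80,000, ₹100,000; poverty gap index (FGT₁) = 0.072727.
Reduction = 0.218182 − 0.072727 = 0.1455.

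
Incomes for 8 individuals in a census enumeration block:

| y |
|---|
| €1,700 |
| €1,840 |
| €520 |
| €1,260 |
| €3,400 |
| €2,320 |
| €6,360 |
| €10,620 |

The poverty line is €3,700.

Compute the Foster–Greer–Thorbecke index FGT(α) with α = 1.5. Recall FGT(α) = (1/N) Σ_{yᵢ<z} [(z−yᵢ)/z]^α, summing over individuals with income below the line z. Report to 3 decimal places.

Incomes under z: €520, €1,260, €1,700, €1,840, €2,320, €3,400 (q = 6 of N = 8).
Normalized shortfalls: (3700−520)/3700 = 0.8595; (3700−1260)/3700 = 0.6595; (3700−1700)/3700 = 0.5405; (3700−1840)/3700 = 0.5027; (3700−2320)/3700 = 0.3730; (3700−3400)/3700 = 0.0811.
Raised to α = 1.5: 0.79678; 0.53553; 0.39741; 0.35642; 0.22778; 0.02309.
Sum = 2.337012; FGT(1.5) = 2.337012 / 8 = 0.292.

0.292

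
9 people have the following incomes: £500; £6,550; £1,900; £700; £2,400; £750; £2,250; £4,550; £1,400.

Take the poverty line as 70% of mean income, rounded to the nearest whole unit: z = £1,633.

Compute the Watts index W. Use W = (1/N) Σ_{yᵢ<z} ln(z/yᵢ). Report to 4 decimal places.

Poor units: £500, £700, £750, £1,400 (q = 4 of N = 9).
ln(z/y) terms: ln(1633/500) = 1.1836; ln(1633/700) = 0.8471; ln(1633/750) = 0.7781; ln(1633/1400) = 0.1539.
W = 2.962707 / 9 = 0.3292.

0.3292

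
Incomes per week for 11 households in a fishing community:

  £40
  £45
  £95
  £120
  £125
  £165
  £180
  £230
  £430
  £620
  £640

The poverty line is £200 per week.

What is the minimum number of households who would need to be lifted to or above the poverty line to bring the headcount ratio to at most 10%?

Currently q = 7 of N = 11 are below the line (H = 0.636).
A headcount ratio of at most 10% allows at most ⌊0.10 × 11⌋ = 1 poor households.
So at least 7 − 1 = 6 must be lifted.

6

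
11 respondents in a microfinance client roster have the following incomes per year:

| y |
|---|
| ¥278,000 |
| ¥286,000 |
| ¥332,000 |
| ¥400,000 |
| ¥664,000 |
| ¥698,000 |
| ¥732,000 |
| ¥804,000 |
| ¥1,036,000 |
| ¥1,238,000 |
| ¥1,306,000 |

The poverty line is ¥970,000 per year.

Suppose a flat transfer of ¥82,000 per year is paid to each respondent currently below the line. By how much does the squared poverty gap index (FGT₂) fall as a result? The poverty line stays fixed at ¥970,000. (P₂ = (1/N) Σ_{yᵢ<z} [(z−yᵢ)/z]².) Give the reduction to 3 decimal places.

Before: below the line — ¥278,000, ¥286,000, ¥332,000, ¥400,000, ¥664,000, ¥698,000, ¥732,000, ¥804,000; squared poverty gap index (FGT₂) = 0.18652.
After the ¥82,000 transfer: below the line — ¥360,000, ¥368,000, ¥414,000, ¥482,000, ¥746,000, ¥780,000, ¥814,000, ¥886,000; squared poverty gap index (FGT₂) = 0.13521.
Reduction = 0.18652 − 0.13521 = 0.051.

0.051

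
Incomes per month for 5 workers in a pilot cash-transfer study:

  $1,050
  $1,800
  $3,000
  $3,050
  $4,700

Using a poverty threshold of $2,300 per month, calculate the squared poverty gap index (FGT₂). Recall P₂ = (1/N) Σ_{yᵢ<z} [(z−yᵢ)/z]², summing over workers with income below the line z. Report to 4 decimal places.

Below the line: $1,050, $1,800 (q = 2 of N = 5).
Gap ratios (z−y)/z: (2300−1050)/2300 = 0.5435; (2300−1800)/2300 = 0.2174.
Squared: 0.2954; 0.0473.
Sum = 0.342628; P₂ = 0.342628 / 5 = 0.0685.

0.0685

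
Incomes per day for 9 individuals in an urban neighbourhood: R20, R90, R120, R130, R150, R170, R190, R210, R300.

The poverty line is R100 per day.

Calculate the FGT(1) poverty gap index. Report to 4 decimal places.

Below the line: R20, R90 (q = 2 of N = 9).
Shortfall ratios: (100−20)/100 = 0.8000; (100−90)/100 = 0.1000.
Sum of shortfalls = 0.900000; P₁ averages over all N: 0.900000 / 9 = 0.1000.

0.1000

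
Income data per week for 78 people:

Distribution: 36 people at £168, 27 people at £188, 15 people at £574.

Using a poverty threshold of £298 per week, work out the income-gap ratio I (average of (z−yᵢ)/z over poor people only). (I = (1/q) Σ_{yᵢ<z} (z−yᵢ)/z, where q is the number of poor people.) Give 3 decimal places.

0.407

Below the line: 36×£168, 27×£188 (q = 63 of N = 78).
Shortfall ratios (z−y)/z: 0.4362 (×36), 0.3691 (×27); sum = 25.671141.
I averages over the q = 63 poor units only: 25.671141 / 63 = 0.407.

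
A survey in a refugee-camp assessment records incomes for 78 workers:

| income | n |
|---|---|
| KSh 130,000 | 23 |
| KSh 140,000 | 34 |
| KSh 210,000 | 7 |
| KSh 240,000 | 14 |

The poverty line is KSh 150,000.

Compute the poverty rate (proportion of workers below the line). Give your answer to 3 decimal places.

57 of the 78 workers have income below KSh 150,000.
H = 57/78 = 0.731.

0.731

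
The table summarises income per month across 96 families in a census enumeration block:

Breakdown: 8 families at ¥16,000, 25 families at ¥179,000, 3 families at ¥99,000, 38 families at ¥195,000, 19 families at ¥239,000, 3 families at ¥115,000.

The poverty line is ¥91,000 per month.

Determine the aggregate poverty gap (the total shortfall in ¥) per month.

Poor units: 8×¥16,000 (q = 8 of N = 96).
Individual gaps: 8×(91000−16000) = 600000.
Aggregate gap = ¥600,000.

¥600,000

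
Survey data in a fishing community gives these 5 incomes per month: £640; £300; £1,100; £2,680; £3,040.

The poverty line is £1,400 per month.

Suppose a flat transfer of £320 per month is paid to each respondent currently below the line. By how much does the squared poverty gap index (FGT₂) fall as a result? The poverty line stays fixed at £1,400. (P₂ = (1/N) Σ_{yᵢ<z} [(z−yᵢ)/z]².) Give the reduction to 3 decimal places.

0.110

Before: below the line — £300, £640, £1,100; squared poverty gap index (FGT₂) = 0.19159.
After the £320 transfer: below the line — £620, £960; squared poverty gap index (FGT₂) = 0.08184.
Reduction = 0.19159 − 0.08184 = 0.110.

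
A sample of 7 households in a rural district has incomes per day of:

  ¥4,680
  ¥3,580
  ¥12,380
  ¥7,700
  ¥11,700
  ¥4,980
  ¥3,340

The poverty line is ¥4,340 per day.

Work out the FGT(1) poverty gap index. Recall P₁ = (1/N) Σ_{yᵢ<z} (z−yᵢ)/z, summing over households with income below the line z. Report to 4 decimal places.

0.0579

Below z: ¥3,340, ¥3,580 (q = 2 of N = 7).
Shortfall ratios: (4340−3340)/4340 = 0.2304; (4340−3580)/4340 = 0.1751.
Σ = 0.405530. Dividing by the full population N = 7 gives P₁ = 0.0579.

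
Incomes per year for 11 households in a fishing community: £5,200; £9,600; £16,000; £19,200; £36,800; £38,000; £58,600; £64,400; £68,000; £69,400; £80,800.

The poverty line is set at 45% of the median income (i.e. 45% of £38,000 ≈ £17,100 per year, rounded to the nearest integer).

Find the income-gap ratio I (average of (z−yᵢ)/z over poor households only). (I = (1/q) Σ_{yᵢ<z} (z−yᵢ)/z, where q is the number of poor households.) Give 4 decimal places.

0.3996

Below the line: £5,200, £9,600, £16,000 (q = 3 of N = 11).
Relative gaps: 0.6959, 0.4386, 0.0643; sum = 1.198830.
I averages over the q = 3 poor units only: 1.198830 / 3 = 0.3996.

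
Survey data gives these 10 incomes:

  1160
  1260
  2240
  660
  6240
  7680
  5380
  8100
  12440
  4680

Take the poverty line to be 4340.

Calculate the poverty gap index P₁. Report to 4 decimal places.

0.2774

Below z: 660, 1160, 1260, 2240 (q = 4 of N = 10).
Relative gaps: (4340−660)/4340 = 0.8479; (4340−1160)/4340 = 0.7327; (4340−1260)/4340 = 0.7097; (4340−2240)/4340 = 0.4839.
Sum of shortfalls = 2.774194; P₁ averages over all N: 2.774194 / 10 = 0.2774.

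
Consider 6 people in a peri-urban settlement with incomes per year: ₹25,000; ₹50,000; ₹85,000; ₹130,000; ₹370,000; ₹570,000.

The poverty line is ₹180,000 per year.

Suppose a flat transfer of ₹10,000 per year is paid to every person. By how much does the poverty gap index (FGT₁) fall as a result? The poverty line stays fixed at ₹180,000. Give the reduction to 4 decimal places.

Before: below the line — ₹25,000, ₹50,000, ₹85,000, ₹130,000; poverty gap index (FGT₁) = 0.398148.
After the ₹10,000 transfer: below the line — ₹35,000, ₹60,000, ₹95,000, ₹140,000; poverty gap index (FGT₁) = 0.361111.
Reduction = 0.398148 − 0.361111 = 0.0370.

0.0370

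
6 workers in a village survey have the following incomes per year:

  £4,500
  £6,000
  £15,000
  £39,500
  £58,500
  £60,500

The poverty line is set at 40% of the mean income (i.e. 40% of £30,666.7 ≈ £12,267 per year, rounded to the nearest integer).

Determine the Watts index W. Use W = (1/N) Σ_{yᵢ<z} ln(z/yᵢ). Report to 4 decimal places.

0.2863

Incomes under z: £4,500, £6,000 (q = 2 of N = 6).
Log shortfalls: ln(12267/4500) = 1.0028; ln(12267/6000) = 0.7152.
W = 1.717989 / 6 = 0.2863.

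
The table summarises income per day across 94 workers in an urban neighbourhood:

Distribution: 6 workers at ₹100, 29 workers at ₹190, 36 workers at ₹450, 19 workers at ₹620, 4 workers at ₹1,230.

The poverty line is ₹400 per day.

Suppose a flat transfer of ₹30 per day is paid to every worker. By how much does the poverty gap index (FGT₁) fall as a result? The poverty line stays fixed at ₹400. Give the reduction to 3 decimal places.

0.028

Before: below the line — 6×₹100, 29×₹190; poverty gap index (FGT₁) = 0.20984.
After the ₹30 transfer: below the line — 6×₹130, 29×₹220; poverty gap index (FGT₁) = 0.18191.
Reduction = 0.20984 − 0.18191 = 0.028.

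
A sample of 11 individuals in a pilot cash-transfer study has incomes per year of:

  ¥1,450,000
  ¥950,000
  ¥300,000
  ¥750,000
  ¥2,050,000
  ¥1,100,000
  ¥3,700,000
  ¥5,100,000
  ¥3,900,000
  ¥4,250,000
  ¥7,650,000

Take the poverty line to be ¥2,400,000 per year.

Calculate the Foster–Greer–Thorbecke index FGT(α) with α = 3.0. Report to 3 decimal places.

Poor units: ¥300,000, ¥750,000, ¥950,000, ¥1,100,000, ¥1,450,000, ¥2,050,000 (q = 6 of N = 11).
Shortfall ratios: (2400000−300000)/2400000 = 0.8750; (2400000−750000)/2400000 = 0.6875; (2400000−950000)/2400000 = 0.6042; (2400000−1100000)/2400000 = 0.5417; (2400000−1450000)/2400000 = 0.3958; (2400000−2050000)/2400000 = 0.1458.
Raised to α = 3.0: 0.66992; 0.32495; 0.22053; 0.15893; 0.06202; 0.00310.
Sum = 1.439453; FGT(3.0) = 1.439453 / 11 = 0.131.

0.131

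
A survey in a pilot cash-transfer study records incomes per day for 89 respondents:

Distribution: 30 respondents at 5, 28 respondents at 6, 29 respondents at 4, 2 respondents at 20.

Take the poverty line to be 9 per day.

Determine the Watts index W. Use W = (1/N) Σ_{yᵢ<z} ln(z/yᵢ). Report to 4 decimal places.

Poor units: 29×4, 30×5, 28×6 (q = 87 of N = 89).
Log shortfalls: ln(9/4) = 0.8109 (×29); ln(9/5) = 0.5878 (×30); ln(9/6) = 0.4055 (×28).
W = 52.503599 / 89 = 0.5899.

0.5899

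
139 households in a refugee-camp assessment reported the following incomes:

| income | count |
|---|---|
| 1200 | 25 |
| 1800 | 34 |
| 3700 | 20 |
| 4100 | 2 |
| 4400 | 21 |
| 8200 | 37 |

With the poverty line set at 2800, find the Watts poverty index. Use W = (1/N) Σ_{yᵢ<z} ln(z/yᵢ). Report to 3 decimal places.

0.260

Poor units: 25×1200, 34×1800 (q = 59 of N = 139).
Log gaps: ln(2800/1200) = 0.8473 (×25); ln(2800/1800) = 0.4418 (×34).
W = 36.204760 / 139 = 0.260.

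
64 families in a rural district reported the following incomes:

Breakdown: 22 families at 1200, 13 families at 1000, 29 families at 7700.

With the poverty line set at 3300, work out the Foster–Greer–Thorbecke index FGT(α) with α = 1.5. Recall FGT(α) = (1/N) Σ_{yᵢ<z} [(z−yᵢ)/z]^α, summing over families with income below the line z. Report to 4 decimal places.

0.2927

Poor units: 13×1000, 22×1200 (q = 35 of N = 64).
Normalized shortfalls: (3300−1000)/3300 = 0.6970 (×13); (3300−1200)/3300 = 0.6364 (×22).
Raised to α = 1.5: 0.58186 (×13); 0.50764 (×22).
Sum = 18.732357; FGT(1.5) = 18.732357 / 64 = 0.2927.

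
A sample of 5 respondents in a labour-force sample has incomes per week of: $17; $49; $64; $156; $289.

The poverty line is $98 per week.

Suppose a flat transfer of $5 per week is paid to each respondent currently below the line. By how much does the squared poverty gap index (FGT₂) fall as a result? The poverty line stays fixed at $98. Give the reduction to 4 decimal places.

Before: below the line — $17, $49, $64; squared poverty gap index (FGT₂) = 0.210704.
After the $5 transfer: below the line — $22, $54, $69; squared poverty gap index (FGT₂) = 0.178113.
Reduction = 0.210704 − 0.178113 = 0.0326.

0.0326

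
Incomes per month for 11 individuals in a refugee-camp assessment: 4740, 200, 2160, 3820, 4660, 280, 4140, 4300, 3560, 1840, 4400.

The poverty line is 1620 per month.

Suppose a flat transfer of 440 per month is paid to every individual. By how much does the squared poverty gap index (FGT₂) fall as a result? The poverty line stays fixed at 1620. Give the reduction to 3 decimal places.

0.071

Before: below the line — 200, 280; squared poverty gap index (FGT₂) = 0.13205.
After the 440 transfer: below the line — 640, 720; squared poverty gap index (FGT₂) = 0.06133.
Reduction = 0.13205 − 0.06133 = 0.071.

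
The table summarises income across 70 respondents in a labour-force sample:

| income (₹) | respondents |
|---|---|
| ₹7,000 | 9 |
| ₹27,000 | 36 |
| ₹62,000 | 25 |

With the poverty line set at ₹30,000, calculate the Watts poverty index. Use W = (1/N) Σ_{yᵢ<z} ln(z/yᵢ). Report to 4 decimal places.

Below z: 9×₹7,000, 36×₹27,000 (q = 45 of N = 70).
ln(z/y) terms: ln(30000/7000) = 1.4553 (×9); ln(30000/27000) = 0.1054 (×36).
W = 16.890564 / 70 = 0.2413.

0.2413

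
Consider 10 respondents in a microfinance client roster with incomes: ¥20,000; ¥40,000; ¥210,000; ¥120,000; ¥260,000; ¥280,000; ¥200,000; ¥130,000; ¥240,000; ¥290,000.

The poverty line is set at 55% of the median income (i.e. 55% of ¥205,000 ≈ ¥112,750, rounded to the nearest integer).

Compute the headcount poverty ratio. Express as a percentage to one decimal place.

2 of the 10 respondents have income below ¥112,750.
H = 2/10 = 20.0%.

20.0%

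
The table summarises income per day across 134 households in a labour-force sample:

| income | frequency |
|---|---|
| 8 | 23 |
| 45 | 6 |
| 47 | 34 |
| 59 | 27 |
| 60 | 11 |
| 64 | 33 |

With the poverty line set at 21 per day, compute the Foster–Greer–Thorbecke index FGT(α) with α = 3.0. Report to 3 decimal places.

0.041

Below the line: 23×8 (q = 23 of N = 134).
Shortfall ratios: (21−8)/21 = 0.6190 (×23).
Raised to α = 3.0: 0.23723 (×23).
Sum = 5.456322; FGT(3.0) = 5.456322 / 134 = 0.041.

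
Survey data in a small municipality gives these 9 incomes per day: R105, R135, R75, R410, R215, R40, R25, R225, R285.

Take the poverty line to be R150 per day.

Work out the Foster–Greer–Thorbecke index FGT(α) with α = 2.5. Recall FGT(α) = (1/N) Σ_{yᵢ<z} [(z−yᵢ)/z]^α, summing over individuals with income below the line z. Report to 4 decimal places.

Incomes under z: R25, R40, R75, R105, R135 (q = 5 of N = 9).
Shortfall ratios: (150−25)/150 = 0.8333; (150−40)/150 = 0.7333; (150−75)/150 = 0.5000; (150−105)/150 = 0.3000; (150−135)/150 = 0.1000.
Raised to α = 2.5: 0.63394; 0.46053; 0.17678; 0.04930; 0.00316.
Sum = 1.323698; FGT(2.5) = 1.323698 / 9 = 0.1471.

0.1471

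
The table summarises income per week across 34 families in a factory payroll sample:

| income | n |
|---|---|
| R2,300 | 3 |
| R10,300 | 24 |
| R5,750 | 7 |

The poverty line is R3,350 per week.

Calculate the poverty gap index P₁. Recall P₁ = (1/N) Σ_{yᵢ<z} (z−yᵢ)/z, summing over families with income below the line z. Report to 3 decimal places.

0.028

Poor units: 3×R2,300 (q = 3 of N = 34).
Normalized shortfalls: (3350−2300)/3350 = 0.3134 (×3).
Σ = 0.940299. Dividing by the full population N = 34 gives P₁ = 0.028.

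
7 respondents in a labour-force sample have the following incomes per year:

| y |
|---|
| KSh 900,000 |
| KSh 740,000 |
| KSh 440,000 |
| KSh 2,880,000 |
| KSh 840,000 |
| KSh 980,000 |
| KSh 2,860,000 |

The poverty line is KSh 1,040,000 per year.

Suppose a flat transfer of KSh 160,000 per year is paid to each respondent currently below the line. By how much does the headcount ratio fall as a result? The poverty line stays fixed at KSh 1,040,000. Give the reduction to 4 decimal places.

Before: below the line — KSh 440,000, KSh 740,000, KSh 840,000, KSh 900,000, KSh 980,000; headcount ratio = 0.714286.
After the KSh 160,000 transfer: below the line — KSh 600,000, KSh 900,000, KSh 1,000,000; headcount ratio = 0.428571.
Reduction = 0.714286 − 0.428571 = 0.2857.

0.2857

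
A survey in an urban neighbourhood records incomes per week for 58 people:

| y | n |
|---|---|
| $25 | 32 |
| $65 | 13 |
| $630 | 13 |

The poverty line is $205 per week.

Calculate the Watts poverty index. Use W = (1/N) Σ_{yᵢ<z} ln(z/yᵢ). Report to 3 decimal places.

1.418

Incomes under z: 32×$25, 13×$65 (q = 45 of N = 58).
Log gaps: ln(205/25) = 2.1041 (×32); ln(205/65) = 1.1486 (×13).
W = 82.264388 / 58 = 1.418.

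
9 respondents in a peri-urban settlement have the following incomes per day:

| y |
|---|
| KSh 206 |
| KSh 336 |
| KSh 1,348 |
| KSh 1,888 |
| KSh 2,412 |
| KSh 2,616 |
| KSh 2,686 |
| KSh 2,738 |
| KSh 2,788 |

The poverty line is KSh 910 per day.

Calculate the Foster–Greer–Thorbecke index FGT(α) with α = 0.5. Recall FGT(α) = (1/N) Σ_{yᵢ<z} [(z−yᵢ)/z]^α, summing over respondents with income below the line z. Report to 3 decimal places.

Incomes under z: KSh 206, KSh 336 (q = 2 of N = 9).
Gap ratios (z−y)/z: (910−206)/910 = 0.7736; (910−336)/910 = 0.6308.
Raised to α = 0.5: 0.87956; 0.79421.
Sum = 1.673770; FGT(0.5) = 1.673770 / 9 = 0.186.

0.186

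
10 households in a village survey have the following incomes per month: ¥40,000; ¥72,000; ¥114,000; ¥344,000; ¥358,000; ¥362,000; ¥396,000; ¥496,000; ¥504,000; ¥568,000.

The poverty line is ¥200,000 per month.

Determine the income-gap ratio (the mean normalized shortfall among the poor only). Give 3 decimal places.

Incomes under z: ¥40,000, ¥72,000, ¥114,000 (q = 3 of N = 10).
Relative gaps: 0.8000, 0.6400, 0.4300; sum = 1.870000.
I averages over the q = 3 poor units only: 1.870000 / 3 = 0.623.

0.623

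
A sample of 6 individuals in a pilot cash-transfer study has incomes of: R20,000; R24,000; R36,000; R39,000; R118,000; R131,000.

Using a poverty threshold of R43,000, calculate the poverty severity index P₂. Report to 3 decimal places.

Below the line: R20,000, R24,000, R36,000, R39,000 (q = 4 of N = 6).
Normalized shortfalls: (43000−20000)/43000 = 0.5349; (43000−24000)/43000 = 0.4419; (43000−36000)/43000 = 0.1628; (43000−39000)/43000 = 0.0930.
Squared: 0.2861; 0.1952; 0.0265; 0.0087.
Sum = 0.516495; P₂ = 0.516495 / 6 = 0.086.

0.086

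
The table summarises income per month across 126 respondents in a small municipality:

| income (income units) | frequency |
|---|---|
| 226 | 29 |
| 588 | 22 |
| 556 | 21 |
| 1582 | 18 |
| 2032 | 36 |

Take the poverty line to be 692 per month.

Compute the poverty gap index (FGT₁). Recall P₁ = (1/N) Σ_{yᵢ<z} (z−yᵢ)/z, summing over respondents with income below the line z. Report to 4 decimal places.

Incomes under z: 29×226, 21×556, 22×588 (q = 72 of N = 126).
Shortfall ratios: (692−226)/692 = 0.6734 (×29); (692−556)/692 = 0.1965 (×21); (692−588)/692 = 0.1503 (×22).
Sum of shortfalls = 26.962428; P₁ averages over all N: 26.962428 / 126 = 0.2140.

0.2140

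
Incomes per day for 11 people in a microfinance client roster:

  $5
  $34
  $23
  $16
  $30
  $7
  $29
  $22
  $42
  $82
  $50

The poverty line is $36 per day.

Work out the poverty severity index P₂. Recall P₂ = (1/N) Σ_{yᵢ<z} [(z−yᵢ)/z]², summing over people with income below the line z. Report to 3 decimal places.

0.186

Below z: $5, $7, $16, $22, $23, $29, $30, $34 (q = 8 of N = 11).
Normalized shortfalls: (36−5)/36 = 0.8611; (36−7)/36 = 0.8056; (36−16)/36 = 0.5556; (36−22)/36 = 0.3889; (36−23)/36 = 0.3611; (36−29)/36 = 0.1944; (36−30)/36 = 0.1667; (36−34)/36 = 0.0556.
Squared: 0.7415; 0.6489; 0.3086; 0.1512; 0.1304; 0.0378; 0.0278; 0.0031.
Sum = 2.049383; P₂ = 2.049383 / 11 = 0.186.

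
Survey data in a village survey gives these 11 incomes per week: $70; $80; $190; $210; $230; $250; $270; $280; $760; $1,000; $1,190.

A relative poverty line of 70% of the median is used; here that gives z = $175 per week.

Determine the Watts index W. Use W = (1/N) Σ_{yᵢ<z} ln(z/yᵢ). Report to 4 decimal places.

0.1545

Incomes under z: $70, $80 (q = 2 of N = 11).
ln(z/y) terms: ln(175/70) = 0.9163; ln(175/80) = 0.7828.
W = 1.699050 / 11 = 0.1545.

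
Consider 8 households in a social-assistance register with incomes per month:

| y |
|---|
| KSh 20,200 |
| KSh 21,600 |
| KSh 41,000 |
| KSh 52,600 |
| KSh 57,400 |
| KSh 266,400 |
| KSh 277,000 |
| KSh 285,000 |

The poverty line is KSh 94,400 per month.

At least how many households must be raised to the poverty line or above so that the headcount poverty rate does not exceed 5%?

5

5 of the 8 households are poor, so H = 5/8 = 0.625.
A headcount ratio of at most 5% allows at most ⌊0.05 × 8⌋ = 0 poor households.
So at least 5 − 0 = 5 must be lifted.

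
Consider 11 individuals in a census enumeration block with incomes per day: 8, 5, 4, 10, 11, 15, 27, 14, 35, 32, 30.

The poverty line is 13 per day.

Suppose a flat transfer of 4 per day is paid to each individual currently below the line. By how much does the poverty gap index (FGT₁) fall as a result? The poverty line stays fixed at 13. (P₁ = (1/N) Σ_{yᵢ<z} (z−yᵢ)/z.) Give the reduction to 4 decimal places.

0.1189

Before: below the line — 4, 5, 8, 10, 11; poverty gap index (FGT₁) = 0.188811.
After the 4 transfer: below the line — 8, 9, 12; poverty gap index (FGT₁) = 0.069930.
Reduction = 0.188811 − 0.069930 = 0.1189.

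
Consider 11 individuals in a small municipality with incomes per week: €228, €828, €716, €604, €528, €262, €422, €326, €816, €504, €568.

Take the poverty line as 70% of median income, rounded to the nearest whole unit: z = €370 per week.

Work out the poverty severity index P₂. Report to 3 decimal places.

Below the line: €228, €262, €326 (q = 3 of N = 11).
Normalized shortfalls: (370−228)/370 = 0.3838; (370−262)/370 = 0.2919; (370−326)/370 = 0.1189.
Squared: 0.1473; 0.0852; 0.0141.
Sum = 0.246633; P₂ = 0.246633 / 11 = 0.022.

0.022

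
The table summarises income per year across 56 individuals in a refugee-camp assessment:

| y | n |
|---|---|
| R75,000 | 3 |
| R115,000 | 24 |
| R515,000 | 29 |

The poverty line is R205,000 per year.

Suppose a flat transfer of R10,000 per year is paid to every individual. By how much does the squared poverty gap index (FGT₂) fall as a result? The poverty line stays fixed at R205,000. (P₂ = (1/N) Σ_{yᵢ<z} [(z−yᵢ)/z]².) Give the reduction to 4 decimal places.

0.0205

Before: below the line — 3×R75,000, 24×R115,000; squared poverty gap index (FGT₂) = 0.104147.
After the R10,000 transfer: below the line — 3×R85,000, 24×R125,000; squared poverty gap index (FGT₂) = 0.083624.
Reduction = 0.104147 − 0.083624 = 0.0205.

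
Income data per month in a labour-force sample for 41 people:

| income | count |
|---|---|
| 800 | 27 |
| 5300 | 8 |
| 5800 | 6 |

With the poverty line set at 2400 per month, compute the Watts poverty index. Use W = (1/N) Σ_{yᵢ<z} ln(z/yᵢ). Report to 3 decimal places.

0.723

Poor units: 27×800 (q = 27 of N = 41).
ln(z/y) terms: ln(2400/800) = 1.0986 (×27).
W = 29.662532 / 41 = 0.723.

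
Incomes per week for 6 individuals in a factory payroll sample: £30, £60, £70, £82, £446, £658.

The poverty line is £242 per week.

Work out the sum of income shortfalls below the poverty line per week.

Incomes under z: £30, £60, £70, £82 (q = 4 of N = 6).
Individual gaps: 242−30 = 212; 242−60 = 182; 242−70 = 172; 242−82 = 160.
Aggregate gap = £726.

£726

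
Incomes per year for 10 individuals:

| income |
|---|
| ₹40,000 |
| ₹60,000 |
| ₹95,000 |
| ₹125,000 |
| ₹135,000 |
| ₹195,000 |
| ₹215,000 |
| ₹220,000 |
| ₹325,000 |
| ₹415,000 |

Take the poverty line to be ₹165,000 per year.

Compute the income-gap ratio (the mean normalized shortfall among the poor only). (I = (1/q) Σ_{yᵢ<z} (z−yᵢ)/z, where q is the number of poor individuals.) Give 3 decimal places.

Poor units: ₹40,000, ₹60,000, ₹95,000, ₹125,000, ₹135,000 (q = 5 of N = 10).
Relative gaps: 0.7576, 0.6364, 0.4242, 0.2424, 0.1818; sum = 2.242424.
The income-gap ratio divides by q (the poor only): 2.242424 / 5 = 0.448.

0.448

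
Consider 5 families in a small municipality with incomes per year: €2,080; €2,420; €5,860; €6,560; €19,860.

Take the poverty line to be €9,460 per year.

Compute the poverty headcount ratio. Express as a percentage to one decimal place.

80.0%

4 of the 5 families have income below €9,460.
H = 4/5 = 80.0%.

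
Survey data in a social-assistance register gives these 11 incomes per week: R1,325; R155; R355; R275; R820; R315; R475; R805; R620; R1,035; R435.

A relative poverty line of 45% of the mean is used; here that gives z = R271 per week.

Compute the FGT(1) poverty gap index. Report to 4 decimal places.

0.0389

Incomes under z: R155 (q = 1 of N = 11).
Gap ratios (z−y)/z: (271−155)/271 = 0.4280.
Σ = 0.428044. Dividing by the full population N = 11 gives P₁ = 0.0389.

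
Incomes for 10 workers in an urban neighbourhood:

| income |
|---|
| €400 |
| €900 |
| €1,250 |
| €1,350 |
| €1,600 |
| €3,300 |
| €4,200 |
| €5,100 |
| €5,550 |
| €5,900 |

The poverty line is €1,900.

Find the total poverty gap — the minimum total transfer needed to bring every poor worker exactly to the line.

Poor units: €400, €900, €1,250, €1,350, €1,600 (q = 5 of N = 10).
Individual gaps: 1900−400 = 1500; 1900−900 = 1000; 1900−1250 = 650; 1900−1350 = 550; 1900−1600 = 300.
Aggregate gap = €4,000.

€4,000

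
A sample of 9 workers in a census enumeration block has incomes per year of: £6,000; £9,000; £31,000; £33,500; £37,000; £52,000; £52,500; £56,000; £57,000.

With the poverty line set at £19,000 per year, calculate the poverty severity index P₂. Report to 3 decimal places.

Incomes under z: £6,000, £9,000 (q = 2 of N = 9).
Normalized shortfalls: (19000−6000)/19000 = 0.6842; (19000−9000)/19000 = 0.5263.
Squared: 0.4681; 0.2770.
Sum = 0.745152; P₂ = 0.745152 / 9 = 0.083.

0.083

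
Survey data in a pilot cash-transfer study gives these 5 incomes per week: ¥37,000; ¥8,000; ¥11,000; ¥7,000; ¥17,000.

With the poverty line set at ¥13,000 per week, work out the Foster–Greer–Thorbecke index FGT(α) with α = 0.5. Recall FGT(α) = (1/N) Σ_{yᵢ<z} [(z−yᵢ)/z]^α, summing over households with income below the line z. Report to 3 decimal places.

Below z: ¥7,000, ¥8,000, ¥11,000 (q = 3 of N = 5).
Relative gaps: (13000−7000)/13000 = 0.4615; (13000−8000)/13000 = 0.3846; (13000−11000)/13000 = 0.1538.
Raised to α = 0.5: 0.67937; 0.62017; 0.39223.
Sum = 1.691772; FGT(0.5) = 1.691772 / 5 = 0.338.

0.338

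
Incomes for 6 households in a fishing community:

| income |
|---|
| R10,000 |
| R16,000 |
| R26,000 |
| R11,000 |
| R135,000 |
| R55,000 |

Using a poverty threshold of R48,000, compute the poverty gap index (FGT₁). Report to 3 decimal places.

Poor units: R10,000, R11,000, R16,000, R26,000 (q = 4 of N = 6).
Relative gaps: (48000−10000)/48000 = 0.7917; (48000−11000)/48000 = 0.7708; (48000−16000)/48000 = 0.6667; (48000−26000)/48000 = 0.4583.
Sum of shortfalls = 2.687500; P₁ averages over all N: 2.687500 / 6 = 0.448.

0.448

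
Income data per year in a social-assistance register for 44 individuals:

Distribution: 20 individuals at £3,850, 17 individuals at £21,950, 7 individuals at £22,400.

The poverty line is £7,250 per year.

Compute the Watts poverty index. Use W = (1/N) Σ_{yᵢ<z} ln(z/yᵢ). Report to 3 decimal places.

Below z: 20×£3,850 (q = 20 of N = 44).
Log shortfalls: ln(7250/3850) = 0.6329 (×20).
W = 12.658566 / 44 = 0.288.

0.288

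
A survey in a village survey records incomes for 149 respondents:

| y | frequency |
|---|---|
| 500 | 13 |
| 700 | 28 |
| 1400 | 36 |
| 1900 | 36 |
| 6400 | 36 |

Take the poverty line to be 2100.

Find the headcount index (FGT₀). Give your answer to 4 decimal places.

0.7584

113 of the 149 respondents have income below 2100.
H = 113/149 = 0.7584.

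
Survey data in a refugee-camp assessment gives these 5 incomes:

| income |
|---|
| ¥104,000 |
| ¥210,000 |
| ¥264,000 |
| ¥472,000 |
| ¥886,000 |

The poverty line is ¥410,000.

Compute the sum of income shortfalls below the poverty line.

Incomes under z: ¥104,000, ¥210,000, ¥264,000 (q = 3 of N = 5).
Individual gaps: 410000−104000 = 306000; 410000−210000 = 200000; 410000−264000 = 146000.
Aggregate gap = ¥652,000.

¥652,000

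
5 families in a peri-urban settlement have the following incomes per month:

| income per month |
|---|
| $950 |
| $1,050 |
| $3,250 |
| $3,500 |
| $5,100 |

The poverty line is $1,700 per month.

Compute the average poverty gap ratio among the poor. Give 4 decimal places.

Below the line: $950, $1,050 (q = 2 of N = 5).
Relative gaps: 0.4412, 0.3824; sum = 0.823529.
I averages over the q = 2 poor units only: 0.823529 / 2 = 0.4118.

0.4118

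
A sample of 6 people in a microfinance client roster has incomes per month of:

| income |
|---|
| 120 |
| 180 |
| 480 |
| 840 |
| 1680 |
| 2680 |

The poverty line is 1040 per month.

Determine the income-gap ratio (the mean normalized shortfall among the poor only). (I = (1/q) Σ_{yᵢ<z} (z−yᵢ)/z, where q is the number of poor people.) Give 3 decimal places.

0.611

Below the line: 120, 180, 480, 840 (q = 4 of N = 6).
Relative gaps: 0.8846, 0.8269, 0.5385, 0.1923; sum = 2.442308.
I averages over the q = 4 poor units only: 2.442308 / 4 = 0.611.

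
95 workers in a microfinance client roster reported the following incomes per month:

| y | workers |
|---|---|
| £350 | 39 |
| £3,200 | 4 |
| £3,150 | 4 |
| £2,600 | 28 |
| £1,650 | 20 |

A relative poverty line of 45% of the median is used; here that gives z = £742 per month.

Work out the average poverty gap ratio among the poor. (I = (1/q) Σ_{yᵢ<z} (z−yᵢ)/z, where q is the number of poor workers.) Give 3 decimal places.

Incomes under z: 39×£350 (q = 39 of N = 95).
Shortfall ratios (z−y)/z: 0.5283 (×39); sum = 20.603774.
I averages over the q = 39 poor units only: 20.603774 / 39 = 0.528.

0.528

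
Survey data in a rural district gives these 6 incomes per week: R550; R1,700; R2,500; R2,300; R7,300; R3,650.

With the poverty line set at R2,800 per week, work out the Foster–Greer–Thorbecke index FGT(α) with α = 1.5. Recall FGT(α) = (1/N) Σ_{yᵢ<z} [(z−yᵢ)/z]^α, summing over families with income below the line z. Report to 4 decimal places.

Incomes under z: R550, R1,700, R2,300, R2,500 (q = 4 of N = 6).
Shortfall ratios: (2800−550)/2800 = 0.8036; (2800−1700)/2800 = 0.3929; (2800−2300)/2800 = 0.1786; (2800−2500)/2800 = 0.1071.
Raised to α = 1.5: 0.72034; 0.24624; 0.07546; 0.03507.
Sum = 1.077106; FGT(1.5) = 1.077106 / 6 = 0.1795.

0.1795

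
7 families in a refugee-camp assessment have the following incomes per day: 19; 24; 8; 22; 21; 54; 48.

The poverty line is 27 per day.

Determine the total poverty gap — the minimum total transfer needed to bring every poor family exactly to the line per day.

Poor units: 8, 19, 21, 22, 24 (q = 5 of N = 7).
Individual gaps: 27−8 = 19; 27−19 = 8; 27−21 = 6; 27−22 = 5; 27−24 = 3.
Aggregate gap = 41.

41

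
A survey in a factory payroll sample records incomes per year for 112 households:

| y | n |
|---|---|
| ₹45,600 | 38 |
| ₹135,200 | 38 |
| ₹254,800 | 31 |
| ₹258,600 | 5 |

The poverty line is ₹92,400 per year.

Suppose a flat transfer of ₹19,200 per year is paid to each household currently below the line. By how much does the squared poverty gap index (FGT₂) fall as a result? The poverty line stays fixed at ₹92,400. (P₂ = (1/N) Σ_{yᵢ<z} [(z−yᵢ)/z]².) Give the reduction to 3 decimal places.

Before: below the line — 38×₹45,600; squared poverty gap index (FGT₂) = 0.08704.
After the ₹19,200 transfer: below the line — 38×₹64,800; squared poverty gap index (FGT₂) = 0.03027.
Reduction = 0.08704 − 0.03027 = 0.057.

0.057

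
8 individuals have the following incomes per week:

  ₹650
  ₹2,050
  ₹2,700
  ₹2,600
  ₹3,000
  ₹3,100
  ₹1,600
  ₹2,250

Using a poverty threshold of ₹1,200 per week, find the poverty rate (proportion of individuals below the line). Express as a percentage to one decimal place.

12.5%

1 of the 8 individuals have income below ₹1,200.
H = 1/8 = 12.5%.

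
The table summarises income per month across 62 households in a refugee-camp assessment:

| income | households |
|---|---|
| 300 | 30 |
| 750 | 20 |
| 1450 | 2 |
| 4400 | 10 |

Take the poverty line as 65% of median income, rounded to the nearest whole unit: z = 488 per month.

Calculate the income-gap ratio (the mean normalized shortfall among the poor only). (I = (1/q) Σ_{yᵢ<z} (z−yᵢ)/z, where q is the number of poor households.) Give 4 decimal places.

0.3852

Below the line: 30×300 (q = 30 of N = 62).
Relative gaps: 0.3852 (×30); sum = 11.557377.
I averages over the q = 30 poor units only: 11.557377 / 30 = 0.3852.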